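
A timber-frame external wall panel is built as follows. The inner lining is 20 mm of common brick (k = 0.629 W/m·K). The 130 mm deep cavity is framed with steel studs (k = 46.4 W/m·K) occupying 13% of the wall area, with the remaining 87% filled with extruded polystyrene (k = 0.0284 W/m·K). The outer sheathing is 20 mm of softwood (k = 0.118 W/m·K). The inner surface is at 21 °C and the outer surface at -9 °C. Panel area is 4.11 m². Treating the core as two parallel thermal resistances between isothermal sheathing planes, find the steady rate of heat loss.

Sheathing layers in series; stud and cavity paths in parallel between them.
R_inner = 0.02/(0.629×4.11) = 0.007736 K/W
R_stud  = 0.13/(46.4×0.13×4.11) = 0.005244 K/W
R_cav   = 0.13/(0.0284×0.87×4.11) = 1.28 K/W
1/R_core = 1/R_stud + 1/R_cav → R_core = 0.005222 K/W
R_outer = 0.02/(0.118×4.11) = 0.04124 K/W
R_total = 0.0542 K/W
Q = ΔT/R_total = 30/0.0542

Q ≈ 554 W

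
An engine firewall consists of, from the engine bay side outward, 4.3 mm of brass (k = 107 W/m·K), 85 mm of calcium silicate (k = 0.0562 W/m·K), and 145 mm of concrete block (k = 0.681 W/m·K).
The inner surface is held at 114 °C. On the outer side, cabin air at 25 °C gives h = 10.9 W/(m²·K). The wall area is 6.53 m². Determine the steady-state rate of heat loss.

Q ≈ 320 W

Using the resistance-network approach (series):
R_brass = L/(kA) = 0.0043/(107×6.53) = 6.154×10^-6 K/W
R_calcium silicate = L/(kA) = 0.085/(0.0562×6.53) = 0.2316 K/W
R_concrete block = L/(kA) = 0.145/(0.681×6.53) = 0.03261 K/W
R_outer film = 1/(h_o·A) = 1/(10.9×6.53) = 0.01405 K/W
R_total = 0.2783 K/W
Q = ΔT / R_total = 89 / 0.2783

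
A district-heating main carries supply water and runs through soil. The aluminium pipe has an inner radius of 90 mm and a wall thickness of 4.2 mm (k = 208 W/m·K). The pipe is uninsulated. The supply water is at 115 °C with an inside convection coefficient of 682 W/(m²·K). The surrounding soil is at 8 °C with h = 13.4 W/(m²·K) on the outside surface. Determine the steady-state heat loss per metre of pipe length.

q′ ≈ 831 W/m

Per-layer cylindrical resistances, series-summed:
R_inner film = 1/(h_i·2πr₁L) = 1/(682×2π×0.09×1) = 0.002593 K/W
R_aluminium pipe wall = ln(94.2/90)/(2π×208×1) = 3.49×10^-5 K/W
R_outer film = 1/(h_o·2πr_oL) = 1/(13.4×2π×0.0942×1) = 0.1261 K/W
R_total = 0.1287 K/W
Q = ΔT/R_total = 107/0.1287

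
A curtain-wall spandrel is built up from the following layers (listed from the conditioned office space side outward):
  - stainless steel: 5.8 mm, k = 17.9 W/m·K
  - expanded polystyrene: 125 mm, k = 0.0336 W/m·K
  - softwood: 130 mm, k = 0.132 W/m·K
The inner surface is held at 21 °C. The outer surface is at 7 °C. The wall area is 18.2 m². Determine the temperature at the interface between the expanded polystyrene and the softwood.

T ≈ 9.93 °C

Model the wall as resistances in series:
R_stainless steel = L/(kA) = 0.0058/(17.9×18.2) = 1.78×10^-5 K/W
R_expanded polystyrene = L/(kA) = 0.125/(0.0336×18.2) = 0.2044 K/W
R_softwood = L/(kA) = 0.13/(0.132×18.2) = 0.05411 K/W
R_total = 0.2585 K/W;  Q = ΔT/R_total = 14/0.2585 = 54.15 W
T_interface = T_inner − Q·ΣR(inner→interface) = 21 − 54.2×0.2044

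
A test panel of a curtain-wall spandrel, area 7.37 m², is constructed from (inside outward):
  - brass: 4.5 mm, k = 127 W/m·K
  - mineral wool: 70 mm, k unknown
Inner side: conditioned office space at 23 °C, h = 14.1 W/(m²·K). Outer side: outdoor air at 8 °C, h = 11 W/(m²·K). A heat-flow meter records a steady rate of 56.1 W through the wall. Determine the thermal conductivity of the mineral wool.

Thermal resistances in series:
R_inner film = 1/(h_i·A) = 1/(14.1×7.37) = 0.009623 K/W
R_brass = L/(kA) = 0.0045/(127×7.37) = 4.808×10^-6 K/W
R_outer film = 1/(h_o·A) = 1/(11×7.37) = 0.01234 K/W
Sum of known resistances R_other = 0.02196 K/W
Total R = ΔT/Q = 15/56.1 = 0.2674 K/W
R_mineral wool = R_total − R_other = 0.2454 K/W
k = L/(R·A) = 0.07/(0.2454×7.37)

k ≈ 0.0387 W/(m·K)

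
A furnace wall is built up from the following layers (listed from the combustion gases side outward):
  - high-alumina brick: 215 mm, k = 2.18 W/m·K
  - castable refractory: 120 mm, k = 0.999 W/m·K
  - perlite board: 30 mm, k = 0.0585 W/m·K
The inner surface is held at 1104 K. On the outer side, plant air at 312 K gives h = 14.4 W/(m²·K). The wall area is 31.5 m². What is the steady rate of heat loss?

Series thermal resistances:
R_high-alumina brick = L/(kA) = 0.215/(2.18×31.5) = 0.003131 K/W
R_castable refractory = L/(kA) = 0.12/(0.999×31.5) = 0.003813 K/W
R_perlite board = L/(kA) = 0.03/(0.0585×31.5) = 0.01628 K/W
R_outer film = 1/(h_o·A) = 1/(14.4×31.5) = 0.002205 K/W
R_total = 0.02543 K/W
Q = ΔT / R_total = 792 / 0.02543

Q ≈ 31100 W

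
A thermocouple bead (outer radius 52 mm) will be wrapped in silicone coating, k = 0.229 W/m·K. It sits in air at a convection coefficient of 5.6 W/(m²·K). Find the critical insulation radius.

For a sphere r_cr = 2k/h = 2×0.229/5.6
r_cr = 81.8 mm; since the bare radius (52 mm) is below r_cr, adding a thin layer of insulation will *increase* heat loss.

r_cr ≈ 81.8 mm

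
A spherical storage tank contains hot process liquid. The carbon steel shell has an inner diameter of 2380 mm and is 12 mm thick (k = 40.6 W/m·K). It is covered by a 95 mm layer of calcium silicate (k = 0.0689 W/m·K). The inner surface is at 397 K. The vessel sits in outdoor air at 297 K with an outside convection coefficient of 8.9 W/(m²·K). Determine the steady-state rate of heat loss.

Q ≈ 1320 W

Each spherical layer contributes R = (1/r_i − 1/r_o)/(4πk):
R_carbon steel shell = (1/1.19 − 1/1.202)/(4π×40.6) = 1.644×10^-5 K/W
R_calcium silicate = (1/1.202 − 1/1.297)/(4π×0.0689) = 0.07038 K/W
R_outer film = 1/(h·4πr_o²) = 1/(8.9×4π×1.297²) = 0.005315 K/W
R_total = 0.07571 K/W
Q = ΔT/R_total = 100/0.07571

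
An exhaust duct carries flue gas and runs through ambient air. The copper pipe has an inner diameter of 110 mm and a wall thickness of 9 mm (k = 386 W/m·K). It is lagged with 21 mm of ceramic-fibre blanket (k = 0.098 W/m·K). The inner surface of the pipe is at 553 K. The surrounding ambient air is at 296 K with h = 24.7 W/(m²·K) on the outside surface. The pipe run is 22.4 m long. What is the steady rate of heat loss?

Q ≈ 10700 W

Radial resistances (cylindrical: R_cond = ln(r_o/r_i)/(2πkL), R_conv = 1/(h·2πrL)):
R_copper pipe wall = ln(64/55)/(2π×386×22.4) = 2.79×10^-6 K/W
R_ceramic-fibre blanket = ln(85/64)/(2π×0.098×22.4) = 0.02057 K/W
R_outer film = 1/(h_o·2πr_oL) = 1/(24.7×2π×0.085×22.4) = 0.003384 K/W
R_total = 0.02396 K/W
Q = ΔT/R_total = 257/0.02396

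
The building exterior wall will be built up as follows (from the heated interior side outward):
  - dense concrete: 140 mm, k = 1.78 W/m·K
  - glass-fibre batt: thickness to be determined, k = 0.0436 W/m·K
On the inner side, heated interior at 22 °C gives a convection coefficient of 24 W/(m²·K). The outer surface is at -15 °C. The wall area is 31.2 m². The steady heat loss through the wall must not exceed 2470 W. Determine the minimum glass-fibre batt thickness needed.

Using the resistance-network approach (series):
R_inner film = 1/(h_i·A) = 1/(24×31.2) = 0.001335 K/W
R_dense concrete = L/(kA) = 0.14/(1.78×31.2) = 0.002521 K/W
Sum of the known resistances R_other = 0.003856 K/W
Required total resistance R_tot = ΔT/Q_allow = 37/2470 = 0.01498 K/W
R_glass-fibre batt = R_tot − R_other = 0.01112 K/W
L = R·k·A = 0.01112×0.0436×31.2

L ≈ 15.1 mm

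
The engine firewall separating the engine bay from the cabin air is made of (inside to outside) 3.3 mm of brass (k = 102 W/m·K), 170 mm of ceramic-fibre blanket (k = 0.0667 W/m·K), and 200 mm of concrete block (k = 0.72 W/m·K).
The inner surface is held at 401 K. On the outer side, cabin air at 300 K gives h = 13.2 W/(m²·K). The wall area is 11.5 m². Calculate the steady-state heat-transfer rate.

Using the resistance-network approach (series):
R_brass = L/(kA) = 0.0033/(102×11.5) = 2.813×10^-6 K/W
R_ceramic-fibre blanket = L/(kA) = 0.17/(0.0667×11.5) = 0.2216 K/W
R_concrete block = L/(kA) = 0.2/(0.72×11.5) = 0.02415 K/W
R_outer film = 1/(h_o·A) = 1/(13.2×11.5) = 0.006588 K/W
R_total = 0.2524 K/W
Q = ΔT / R_total = 101 / 0.2524

Q ≈ 400 W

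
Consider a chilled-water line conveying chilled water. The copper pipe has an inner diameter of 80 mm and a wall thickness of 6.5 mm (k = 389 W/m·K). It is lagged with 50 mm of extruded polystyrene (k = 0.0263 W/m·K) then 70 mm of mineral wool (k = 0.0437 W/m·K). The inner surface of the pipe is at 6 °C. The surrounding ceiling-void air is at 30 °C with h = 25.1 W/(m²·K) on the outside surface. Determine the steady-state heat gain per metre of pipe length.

For a radial system each layer contributes R = ln(r_out/r_in)/(2πkL); films add R = 1/(hA).
R_copper pipe wall = ln(46.5/40)/(2π×389×1) = 6.161×10^-5 K/W
R_extruded polystyrene = ln(96.5/46.5)/(2π×0.0263×1) = 4.418 K/W
R_mineral wool = ln(166.5/96.5)/(2π×0.0437×1) = 1.987 K/W
R_outer film = 1/(h_o·2πr_oL) = 1/(25.1×2π×0.1665×1) = 0.03808 K/W
R_total = 6.443 K/W
Q = ΔT/R_total = 24/6.443

q′ ≈ 3.73 W/m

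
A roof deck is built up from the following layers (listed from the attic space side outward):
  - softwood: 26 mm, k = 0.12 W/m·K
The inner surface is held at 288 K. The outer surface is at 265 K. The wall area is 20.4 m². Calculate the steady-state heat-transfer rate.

Model the wall as resistances in series:
R_softwood = L/(kA) = 0.026/(0.12×20.4) = 0.01062 K/W
R_total = 0.01062 K/W
Q = ΔT / R_total = 23 / 0.01062

Q ≈ 2170 W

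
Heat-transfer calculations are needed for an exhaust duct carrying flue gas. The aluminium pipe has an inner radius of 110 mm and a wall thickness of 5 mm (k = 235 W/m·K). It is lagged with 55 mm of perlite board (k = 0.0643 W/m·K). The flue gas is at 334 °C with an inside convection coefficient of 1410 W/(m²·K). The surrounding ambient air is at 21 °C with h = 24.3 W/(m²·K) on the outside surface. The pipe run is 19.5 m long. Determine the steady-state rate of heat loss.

Q ≈ 6060 W

Treating each annulus and film as a series resistance:
R_inner film = 1/(h_i·2πr₁L) = 1/(1410×2π×0.11×19.5) = 5.262×10^-5 K/W
R_aluminium pipe wall = ln(115/110)/(2π×235×19.5) = 1.544×10^-6 K/W
R_perlite board = ln(170/115)/(2π×0.0643×19.5) = 0.04961 K/W
R_outer film = 1/(h_o·2πr_oL) = 1/(24.3×2π×0.17×19.5) = 0.001976 K/W
R_total = 0.05164 K/W
Q = ΔT/R_total = 313/0.05164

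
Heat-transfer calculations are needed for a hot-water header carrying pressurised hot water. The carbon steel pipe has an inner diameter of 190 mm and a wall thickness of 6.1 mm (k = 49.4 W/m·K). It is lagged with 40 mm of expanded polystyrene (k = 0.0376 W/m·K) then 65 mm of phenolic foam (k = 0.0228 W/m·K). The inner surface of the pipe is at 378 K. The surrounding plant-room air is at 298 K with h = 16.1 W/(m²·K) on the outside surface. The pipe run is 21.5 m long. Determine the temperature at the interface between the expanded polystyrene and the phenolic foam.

T ≈ 350 K

Cylindrical conduction, so R = ln(r₂/r₁)/(2πkL) per layer, in series:
R_carbon steel pipe wall = ln(101.1/95)/(2π×49.4×21.5) = 9.326×10^-6 K/W
R_expanded polystyrene = ln(141.1/101.1)/(2π×0.0376×21.5) = 0.06563 K/W
R_phenolic foam = ln(206.1/141.1)/(2π×0.0228×21.5) = 0.123 K/W
R_outer film = 1/(h_o·2πr_oL) = 1/(16.1×2π×0.2061×21.5) = 0.002231 K/W
R_total = 0.1909 K/W
Q = ΔT/R_total = 80/0.1909
Q = 419 W
T_interface = T_inner − Q·ΣR(inner→interface) = 378 − 419×0.06564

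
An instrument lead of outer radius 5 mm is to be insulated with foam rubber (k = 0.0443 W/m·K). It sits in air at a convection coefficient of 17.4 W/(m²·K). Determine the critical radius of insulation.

r_cr ≈ 2.55 mm

For a cylinder r_cr = k/h = 0.0443/17.4
r_cr = 2.55 mm; since the bare radius (5 mm) is above r_cr, any added insulation will reduce heat loss.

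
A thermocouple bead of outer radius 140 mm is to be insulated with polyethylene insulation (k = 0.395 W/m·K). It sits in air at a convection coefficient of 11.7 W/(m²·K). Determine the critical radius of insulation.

For a sphere r_cr = 2k/h = 2×0.395/11.7
r_cr = 67.5 mm; since the bare radius (140 mm) is above r_cr, any added insulation will reduce heat loss.

r_cr ≈ 67.5 mm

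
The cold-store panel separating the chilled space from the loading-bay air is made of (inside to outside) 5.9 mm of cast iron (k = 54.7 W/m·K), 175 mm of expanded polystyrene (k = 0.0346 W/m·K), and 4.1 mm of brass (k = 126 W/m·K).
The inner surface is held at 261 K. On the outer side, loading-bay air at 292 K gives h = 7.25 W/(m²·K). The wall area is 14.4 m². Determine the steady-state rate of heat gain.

Q ≈ 85.9 W

Thermal resistances in series:
R_cast iron = L/(kA) = 0.0059/(54.7×14.4) = 7.49×10^-6 K/W
R_expanded polystyrene = L/(kA) = 0.175/(0.0346×14.4) = 0.3512 K/W
R_brass = L/(kA) = 0.0041/(126×14.4) = 2.26×10^-6 K/W
R_outer film = 1/(h_o·A) = 1/(7.25×14.4) = 0.009579 K/W
R_total = 0.3608 K/W
Q = ΔT / R_total = 31 / 0.3608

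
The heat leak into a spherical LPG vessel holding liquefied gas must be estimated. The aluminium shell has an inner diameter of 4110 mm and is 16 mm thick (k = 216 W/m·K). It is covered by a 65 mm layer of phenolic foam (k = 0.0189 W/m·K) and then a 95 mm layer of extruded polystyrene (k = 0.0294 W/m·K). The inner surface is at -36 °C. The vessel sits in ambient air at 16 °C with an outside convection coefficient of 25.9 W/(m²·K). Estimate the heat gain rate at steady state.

Q ≈ 447 W

For a spherical shell R = (1/r₁ − 1/r₂)/(4πk); film R = 1/(h·4πr²). In series:
R_aluminium shell = (1/2.055 − 1/2.071)/(4π×216) = 1.385×10^-6 K/W
R_phenolic foam = (1/2.071 − 1/2.136)/(4π×0.0189) = 0.06187 K/W
R_extruded polystyrene = (1/2.136 − 1/2.231)/(4π×0.0294) = 0.05396 K/W
R_outer film = 1/(h·4πr_o²) = 1/(25.9×4π×2.231²) = 6.173×10^-4 K/W
R_total = 0.1164 K/W
Q = ΔT/R_total = 52/0.1164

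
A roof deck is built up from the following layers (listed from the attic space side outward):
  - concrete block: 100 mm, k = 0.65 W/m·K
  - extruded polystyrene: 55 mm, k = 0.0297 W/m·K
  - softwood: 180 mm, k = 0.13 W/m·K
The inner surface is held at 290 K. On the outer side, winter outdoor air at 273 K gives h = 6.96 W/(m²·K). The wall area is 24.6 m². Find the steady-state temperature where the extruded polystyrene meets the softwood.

Series thermal resistances:
R_concrete block = L/(kA) = 0.1/(0.65×24.6) = 0.006254 K/W
R_extruded polystyrene = L/(kA) = 0.055/(0.0297×24.6) = 0.07528 K/W
R_softwood = L/(kA) = 0.18/(0.13×24.6) = 0.05629 K/W
R_outer film = 1/(h_o·A) = 1/(6.96×24.6) = 0.005841 K/W
R_total = 0.1437 K/W;  Q = ΔT/R_total = 17/0.1437 = 118.3 W
T_interface = T_inner − Q·ΣR(inner→interface) = 290 − 118×0.08153

T ≈ 280 K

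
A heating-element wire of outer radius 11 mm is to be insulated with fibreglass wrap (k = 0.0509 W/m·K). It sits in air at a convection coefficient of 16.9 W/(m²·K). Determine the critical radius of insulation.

r_cr ≈ 3.01 mm

For a cylinder r_cr = k/h = 0.0509/16.9
r_cr = 3.01 mm; since the bare radius (11 mm) is above r_cr, any added insulation will reduce heat loss.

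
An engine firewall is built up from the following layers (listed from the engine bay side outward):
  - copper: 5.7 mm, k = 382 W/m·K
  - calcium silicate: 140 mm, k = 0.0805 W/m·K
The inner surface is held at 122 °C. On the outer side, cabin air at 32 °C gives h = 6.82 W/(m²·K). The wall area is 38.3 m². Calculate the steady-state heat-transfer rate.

Series thermal resistances:
R_copper = L/(kA) = 0.0057/(382×38.3) = 3.896×10^-7 K/W
R_calcium silicate = L/(kA) = 0.14/(0.0805×38.3) = 0.04541 K/W
R_outer film = 1/(h_o·A) = 1/(6.82×38.3) = 0.003828 K/W
R_total = 0.04924 K/W
Q = ΔT / R_total = 90 / 0.04924

Q ≈ 1830 W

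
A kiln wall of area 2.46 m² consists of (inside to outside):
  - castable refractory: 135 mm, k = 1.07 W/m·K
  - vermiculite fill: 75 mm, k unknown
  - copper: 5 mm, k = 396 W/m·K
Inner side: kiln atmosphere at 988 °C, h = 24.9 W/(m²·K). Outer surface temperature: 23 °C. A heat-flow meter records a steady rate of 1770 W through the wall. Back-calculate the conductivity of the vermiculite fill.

Model the wall as resistances in series:
R_inner film = 1/(h_i·A) = 1/(24.9×2.46) = 0.01633 K/W
R_castable refractory = L/(kA) = 0.135/(1.07×2.46) = 0.05129 K/W
R_copper = L/(kA) = 0.005/(396×2.46) = 5.133×10^-6 K/W
Sum of known resistances R_other = 0.06762 K/W
Total R = ΔT/Q = 965/1770 = 0.5452 K/W
R_vermiculite fill = R_total − R_other = 0.4776 K/W
k = L/(R·A) = 0.075/(0.4776×2.46)

k ≈ 0.0638 W/(m·K)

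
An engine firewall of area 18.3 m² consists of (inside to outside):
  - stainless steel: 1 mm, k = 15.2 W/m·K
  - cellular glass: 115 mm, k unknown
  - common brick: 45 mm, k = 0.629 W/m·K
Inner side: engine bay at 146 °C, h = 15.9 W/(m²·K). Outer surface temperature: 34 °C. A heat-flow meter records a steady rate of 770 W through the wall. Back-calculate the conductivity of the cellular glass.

k ≈ 0.0455 W/(m·K)

Using the resistance-network approach (series):
R_inner film = 1/(h_i·A) = 1/(15.9×18.3) = 0.003437 K/W
R_stainless steel = L/(kA) = 0.001/(15.2×18.3) = 3.595×10^-6 K/W
R_common brick = L/(kA) = 0.045/(0.629×18.3) = 0.003909 K/W
Sum of known resistances R_other = 0.00735 K/W
Total R = ΔT/Q = 112/770 = 0.1455 K/W
R_cellular glass = R_total − R_other = 0.1381 K/W
k = L/(R·A) = 0.115/(0.1381×18.3)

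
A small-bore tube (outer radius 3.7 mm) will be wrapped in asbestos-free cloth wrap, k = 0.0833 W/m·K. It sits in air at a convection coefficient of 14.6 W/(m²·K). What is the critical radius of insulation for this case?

r_cr ≈ 5.71 mm

For a cylinder r_cr = k/h = 0.0833/14.6
r_cr = 5.71 mm; since the bare radius (3.7 mm) is below r_cr, adding a thin layer of insulation will *increase* heat loss.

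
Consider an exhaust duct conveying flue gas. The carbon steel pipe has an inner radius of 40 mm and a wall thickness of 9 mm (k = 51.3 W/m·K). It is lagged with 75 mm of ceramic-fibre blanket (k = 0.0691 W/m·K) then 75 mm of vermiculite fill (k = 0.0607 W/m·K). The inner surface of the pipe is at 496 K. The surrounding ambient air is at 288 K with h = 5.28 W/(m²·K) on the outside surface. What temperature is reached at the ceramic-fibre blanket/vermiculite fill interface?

T ≈ 370 K

Radial resistances (cylindrical: R_cond = ln(r_o/r_i)/(2πkL), R_conv = 1/(h·2πrL)):
R_carbon steel pipe wall = ln(49/40)/(2π×51.3×1) = 6.296×10^-4 K/W
R_ceramic-fibre blanket = ln(124/49)/(2π×0.0691×1) = 2.138 K/W
R_vermiculite fill = ln(199/124)/(2π×0.0607×1) = 1.24 K/W
R_outer film = 1/(h_o·2πr_oL) = 1/(5.28×2π×0.199×1) = 0.1515 K/W
R_total = 3.531 K/W
Q = ΔT/R_total = 208/3.531
Q = 58.9 W/m
T_interface = T_inner − Q·ΣR(inner→interface) = 496 − 58.9×2.139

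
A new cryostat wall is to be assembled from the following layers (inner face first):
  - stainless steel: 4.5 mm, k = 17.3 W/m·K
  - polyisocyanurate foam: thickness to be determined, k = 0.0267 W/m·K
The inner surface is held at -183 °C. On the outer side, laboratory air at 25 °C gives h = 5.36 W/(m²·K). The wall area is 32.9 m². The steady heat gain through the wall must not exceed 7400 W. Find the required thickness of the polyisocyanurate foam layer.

L ≈ 19.7 mm

Thermal resistances in series:
R_stainless steel = L/(kA) = 0.0045/(17.3×32.9) = 7.906×10^-6 K/W
R_outer film = 1/(h_o·A) = 1/(5.36×32.9) = 0.005671 K/W
Sum of the known resistances R_other = 0.005679 K/W
Required total resistance R_tot = ΔT/Q_allow = 208/7400 = 0.02811 K/W
R_polyisocyanurate foam = R_tot − R_other = 0.02243 K/W
L = R·k·A = 0.02243×0.0267×32.9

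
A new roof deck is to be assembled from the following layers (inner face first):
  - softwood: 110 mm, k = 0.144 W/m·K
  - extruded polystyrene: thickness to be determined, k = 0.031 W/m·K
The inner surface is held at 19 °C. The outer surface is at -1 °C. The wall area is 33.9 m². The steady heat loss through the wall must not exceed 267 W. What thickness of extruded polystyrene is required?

L ≈ 55 mm

Treating each layer as a thermal resistance in series:
R_softwood = L/(kA) = 0.11/(0.144×33.9) = 0.02253 K/W
Sum of the known resistances R_other = 0.02253 K/W
Required total resistance R_tot = ΔT/Q_allow = 20/267 = 0.07491 K/W
R_extruded polystyrene = R_tot − R_other = 0.05237 K/W
L = R·k·A = 0.05237×0.031×33.9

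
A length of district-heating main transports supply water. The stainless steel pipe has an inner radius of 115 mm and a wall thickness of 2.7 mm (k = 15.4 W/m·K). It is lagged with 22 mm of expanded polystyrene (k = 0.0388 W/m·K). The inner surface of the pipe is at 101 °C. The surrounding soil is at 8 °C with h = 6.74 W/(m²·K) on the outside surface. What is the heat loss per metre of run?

Treating each annulus and film as a series resistance:
R_stainless steel pipe wall = ln(117.7/115)/(2π×15.4×1) = 2.398×10^-4 K/W
R_expanded polystyrene = ln(139.7/117.7)/(2π×0.0388×1) = 0.7029 K/W
R_outer film = 1/(h_o·2πr_oL) = 1/(6.74×2π×0.1397×1) = 0.169 K/W
R_total = 0.8722 K/W
Q = ΔT/R_total = 93/0.8722

q′ ≈ 107 W/m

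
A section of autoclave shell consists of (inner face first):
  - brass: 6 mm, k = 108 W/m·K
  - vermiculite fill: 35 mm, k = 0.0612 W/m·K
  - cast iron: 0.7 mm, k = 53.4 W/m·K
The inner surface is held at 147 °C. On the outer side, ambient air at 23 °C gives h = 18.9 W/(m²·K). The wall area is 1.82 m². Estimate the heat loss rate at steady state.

Q ≈ 361 W

Model the wall as resistances in series:
R_brass = L/(kA) = 0.006/(108×1.82) = 3.053×10^-5 K/W
R_vermiculite fill = L/(kA) = 0.035/(0.0612×1.82) = 0.3142 K/W
R_cast iron = L/(kA) = 0.0007/(53.4×1.82) = 7.203×10^-6 K/W
R_outer film = 1/(h_o·A) = 1/(18.9×1.82) = 0.02907 K/W
R_total = 0.3433 K/W
Q = ΔT / R_total = 124 / 0.3433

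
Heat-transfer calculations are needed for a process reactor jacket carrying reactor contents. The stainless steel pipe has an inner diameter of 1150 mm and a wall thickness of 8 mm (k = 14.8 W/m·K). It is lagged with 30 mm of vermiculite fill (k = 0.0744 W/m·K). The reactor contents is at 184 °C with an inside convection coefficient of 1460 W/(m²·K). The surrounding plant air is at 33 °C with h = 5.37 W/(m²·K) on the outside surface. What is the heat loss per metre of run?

q′ ≈ 968 W/m

Treating each annulus and film as a series resistance:
R_inner film = 1/(h_i·2πr₁L) = 1/(1460×2π×0.575×1) = 1.896×10^-4 K/W
R_stainless steel pipe wall = ln(583/575)/(2π×14.8×1) = 1.486×10^-4 K/W
R_vermiculite fill = ln(613/583)/(2π×0.0744×1) = 0.1073 K/W
R_outer film = 1/(h_o·2πr_oL) = 1/(5.37×2π×0.613×1) = 0.04835 K/W
R_total = 0.156 K/W
Q = ΔT/R_total = 151/0.156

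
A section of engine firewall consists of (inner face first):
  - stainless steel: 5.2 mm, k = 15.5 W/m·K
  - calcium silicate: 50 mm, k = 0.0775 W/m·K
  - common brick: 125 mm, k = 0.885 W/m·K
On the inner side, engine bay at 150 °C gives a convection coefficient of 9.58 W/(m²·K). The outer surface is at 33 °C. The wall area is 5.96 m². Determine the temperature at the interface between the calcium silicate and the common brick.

T ≈ 51.5 °C

Series thermal resistances:
R_inner film = 1/(h_i·A) = 1/(9.58×5.96) = 0.01751 K/W
R_stainless steel = L/(kA) = 0.0052/(15.5×5.96) = 5.629×10^-5 K/W
R_calcium silicate = L/(kA) = 0.05/(0.0775×5.96) = 0.1082 K/W
R_common brick = L/(kA) = 0.125/(0.885×5.96) = 0.0237 K/W
R_total = 0.1495 K/W;  Q = ΔT/R_total = 117/0.1495 = 782.5 W
T_interface = T_inner − Q·ΣR(inner→interface) = 150 − 783×0.1258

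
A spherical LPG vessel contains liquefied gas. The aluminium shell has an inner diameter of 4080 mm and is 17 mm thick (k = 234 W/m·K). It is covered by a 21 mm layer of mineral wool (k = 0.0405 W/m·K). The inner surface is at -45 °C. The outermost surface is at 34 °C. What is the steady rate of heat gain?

Q ≈ 8180 W

Radial (spherical) resistances in series:
R_aluminium shell = (1/2.04 − 1/2.057)/(4π×234) = 1.378×10^-6 K/W
R_mineral wool = (1/2.057 − 1/2.078)/(4π×0.0405) = 0.009653 K/W
R_total = 0.009655 K/W
Q = ΔT/R_total = 79/0.009655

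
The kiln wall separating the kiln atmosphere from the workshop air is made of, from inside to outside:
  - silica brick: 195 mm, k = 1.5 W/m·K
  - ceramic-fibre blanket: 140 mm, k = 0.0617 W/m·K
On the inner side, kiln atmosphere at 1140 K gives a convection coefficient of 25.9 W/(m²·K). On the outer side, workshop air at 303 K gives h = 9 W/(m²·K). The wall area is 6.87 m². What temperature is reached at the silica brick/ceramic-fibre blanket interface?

Using the resistance-network approach (series):
R_inner film = 1/(h_i·A) = 1/(25.9×6.87) = 0.00562 K/W
R_silica brick = L/(kA) = 0.195/(1.5×6.87) = 0.01892 K/W
R_ceramic-fibre blanket = L/(kA) = 0.14/(0.0617×6.87) = 0.3303 K/W
R_outer film = 1/(h_o·A) = 1/(9×6.87) = 0.01617 K/W
R_total = 0.371 K/W;  Q = ΔT/R_total = 837/0.371 = 2256 W
T_interface = T_inner − Q·ΣR(inner→interface) = 1140 − 2260×0.02454

T ≈ 1080 K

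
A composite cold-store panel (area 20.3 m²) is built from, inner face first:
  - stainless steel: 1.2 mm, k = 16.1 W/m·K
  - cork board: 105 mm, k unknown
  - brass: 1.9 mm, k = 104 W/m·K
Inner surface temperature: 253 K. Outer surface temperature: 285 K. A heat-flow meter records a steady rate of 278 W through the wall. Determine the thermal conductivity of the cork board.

Using the resistance-network approach (series):
R_stainless steel = L/(kA) = 0.0012/(16.1×20.3) = 3.672×10^-6 K/W
R_brass = L/(kA) = 0.0019/(104×20.3) = 9×10^-7 K/W
Sum of known resistances R_other = 4.572×10^-6 K/W
Total R = ΔT/Q = 32/278 = 0.1151 K/W
R_cork board = R_total − R_other = 0.1151 K/W
k = L/(R·A) = 0.105/(0.1151×20.3)

k ≈ 0.0449 W/(m·K)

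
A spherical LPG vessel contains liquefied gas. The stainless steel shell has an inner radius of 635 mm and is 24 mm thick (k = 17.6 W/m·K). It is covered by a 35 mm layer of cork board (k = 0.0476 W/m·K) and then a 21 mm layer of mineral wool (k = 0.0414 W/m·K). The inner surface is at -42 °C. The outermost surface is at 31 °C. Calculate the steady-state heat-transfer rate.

Each spherical layer contributes R = (1/r_i − 1/r_o)/(4πk):
R_stainless steel shell = (1/0.635 − 1/0.659)/(4π×17.6) = 2.593×10^-4 K/W
R_cork board = (1/0.659 − 1/0.694)/(4π×0.0476) = 0.1279 K/W
R_mineral wool = (1/0.694 − 1/0.715)/(4π×0.0414) = 0.08135 K/W
R_total = 0.2095 K/W
Q = ΔT/R_total = 73/0.2095

Q ≈ 348 W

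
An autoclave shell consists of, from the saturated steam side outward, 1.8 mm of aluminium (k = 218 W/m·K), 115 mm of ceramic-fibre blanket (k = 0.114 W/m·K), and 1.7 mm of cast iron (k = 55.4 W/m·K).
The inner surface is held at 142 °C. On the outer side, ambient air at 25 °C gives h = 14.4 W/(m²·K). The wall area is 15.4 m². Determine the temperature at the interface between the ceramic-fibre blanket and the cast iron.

Series thermal resistances:
R_aluminium = L/(kA) = 0.0018/(218×15.4) = 5.362×10^-7 K/W
R_ceramic-fibre blanket = L/(kA) = 0.115/(0.114×15.4) = 0.0655 K/W
R_cast iron = L/(kA) = 0.0017/(55.4×15.4) = 1.993×10^-6 K/W
R_outer film = 1/(h_o·A) = 1/(14.4×15.4) = 0.004509 K/W
R_total = 0.07002 K/W;  Q = ΔT/R_total = 117/0.07002 = 1671 W
T_interface = T_inner − Q·ΣR(inner→interface) = 142 − 1670×0.06551

T ≈ 32.5 °C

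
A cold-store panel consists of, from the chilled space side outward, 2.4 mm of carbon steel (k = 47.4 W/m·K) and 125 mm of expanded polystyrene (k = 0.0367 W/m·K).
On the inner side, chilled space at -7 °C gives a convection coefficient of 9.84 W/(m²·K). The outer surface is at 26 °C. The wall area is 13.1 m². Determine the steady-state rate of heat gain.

Q ≈ 123 W

Treating each layer as a thermal resistance in series:
R_inner film = 1/(h_i·A) = 1/(9.84×13.1) = 0.007758 K/W
R_carbon steel = L/(kA) = 0.0024/(47.4×13.1) = 3.865×10^-6 K/W
R_expanded polystyrene = L/(kA) = 0.125/(0.0367×13.1) = 0.26 K/W
R_total = 0.2678 K/W
Q = ΔT / R_total = 33 / 0.2678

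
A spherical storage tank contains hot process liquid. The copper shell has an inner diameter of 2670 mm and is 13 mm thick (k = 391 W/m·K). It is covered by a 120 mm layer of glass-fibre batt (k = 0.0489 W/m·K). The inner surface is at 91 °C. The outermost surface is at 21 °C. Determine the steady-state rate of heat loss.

Q ≈ 709 W

Spherical conduction: R = (1/r_in − 1/r_out)/(4πk) per layer; series-sum.
R_copper shell = (1/1.335 − 1/1.348)/(4π×391) = 1.47×10^-6 K/W
R_glass-fibre batt = (1/1.348 − 1/1.468)/(4π×0.0489) = 0.09868 K/W
R_total = 0.09869 K/W
Q = ΔT/R_total = 70/0.09869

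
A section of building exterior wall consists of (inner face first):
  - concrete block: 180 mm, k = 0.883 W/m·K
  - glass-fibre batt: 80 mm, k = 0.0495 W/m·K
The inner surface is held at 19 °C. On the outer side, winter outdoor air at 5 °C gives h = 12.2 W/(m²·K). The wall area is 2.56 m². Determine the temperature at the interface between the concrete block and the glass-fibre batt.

Using the resistance-network approach (series):
R_concrete block = L/(kA) = 0.18/(0.883×2.56) = 0.07963 K/W
R_glass-fibre batt = L/(kA) = 0.08/(0.0495×2.56) = 0.6313 K/W
R_outer film = 1/(h_o·A) = 1/(12.2×2.56) = 0.03202 K/W
R_total = 0.743 K/W;  Q = ΔT/R_total = 14/0.743 = 18.84 W
T_interface = T_inner − Q·ΣR(inner→interface) = 19 − 18.8×0.07963

T ≈ 17.5 °C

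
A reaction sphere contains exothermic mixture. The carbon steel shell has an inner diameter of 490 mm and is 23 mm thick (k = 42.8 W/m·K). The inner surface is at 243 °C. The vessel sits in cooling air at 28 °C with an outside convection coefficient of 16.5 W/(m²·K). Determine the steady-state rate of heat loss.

For a spherical shell R = (1/r₁ − 1/r₂)/(4πk); film R = 1/(h·4πr²). In series:
R_carbon steel shell = (1/0.245 − 1/0.268)/(4π×42.8) = 6.513×10^-4 K/W
R_outer film = 1/(h·4πr_o²) = 1/(16.5×4π×0.268²) = 0.06715 K/W
R_total = 0.0678 K/W
Q = ΔT/R_total = 215/0.0678

Q ≈ 3170 W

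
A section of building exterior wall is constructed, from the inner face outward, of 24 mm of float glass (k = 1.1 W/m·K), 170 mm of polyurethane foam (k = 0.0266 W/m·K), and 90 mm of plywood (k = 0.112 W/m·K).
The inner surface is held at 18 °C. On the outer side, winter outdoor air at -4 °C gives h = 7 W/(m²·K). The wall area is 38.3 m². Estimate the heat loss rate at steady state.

Q ≈ 114 W

Model the wall as resistances in series:
R_float glass = L/(kA) = 0.024/(1.1×38.3) = 5.697×10^-4 K/W
R_polyurethane foam = L/(kA) = 0.17/(0.0266×38.3) = 0.1669 K/W
R_plywood = L/(kA) = 0.09/(0.112×38.3) = 0.02098 K/W
R_outer film = 1/(h_o·A) = 1/(7×38.3) = 0.00373 K/W
R_total = 0.1921 K/W
Q = ΔT / R_total = 22 / 0.1921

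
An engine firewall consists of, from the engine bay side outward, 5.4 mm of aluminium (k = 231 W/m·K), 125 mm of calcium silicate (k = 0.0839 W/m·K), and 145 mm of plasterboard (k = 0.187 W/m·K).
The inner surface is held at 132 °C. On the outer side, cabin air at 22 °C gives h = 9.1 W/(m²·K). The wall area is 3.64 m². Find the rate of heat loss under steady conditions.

Using the resistance-network approach (series):
R_aluminium = L/(kA) = 0.0054/(231×3.64) = 6.422×10^-6 K/W
R_calcium silicate = L/(kA) = 0.125/(0.0839×3.64) = 0.4093 K/W
R_plasterboard = L/(kA) = 0.145/(0.187×3.64) = 0.213 K/W
R_outer film = 1/(h_o·A) = 1/(9.1×3.64) = 0.03019 K/W
R_total = 0.6525 K/W
Q = ΔT / R_total = 110 / 0.6525

Q ≈ 169 W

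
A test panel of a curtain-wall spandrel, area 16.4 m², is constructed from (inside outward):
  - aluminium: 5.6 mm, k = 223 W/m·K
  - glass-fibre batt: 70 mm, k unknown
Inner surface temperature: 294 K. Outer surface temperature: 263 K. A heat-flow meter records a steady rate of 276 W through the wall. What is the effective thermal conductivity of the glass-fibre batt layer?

Thermal resistances in series:
R_aluminium = L/(kA) = 0.0056/(223×16.4) = 1.531×10^-6 K/W
Sum of known resistances R_other = 1.531×10^-6 K/W
Total R = ΔT/Q = 31/276 = 0.1123 K/W
R_glass-fibre batt = R_total − R_other = 0.1123 K/W
k = L/(R·A) = 0.07/(0.1123×16.4)

k ≈ 0.038 W/(m·K)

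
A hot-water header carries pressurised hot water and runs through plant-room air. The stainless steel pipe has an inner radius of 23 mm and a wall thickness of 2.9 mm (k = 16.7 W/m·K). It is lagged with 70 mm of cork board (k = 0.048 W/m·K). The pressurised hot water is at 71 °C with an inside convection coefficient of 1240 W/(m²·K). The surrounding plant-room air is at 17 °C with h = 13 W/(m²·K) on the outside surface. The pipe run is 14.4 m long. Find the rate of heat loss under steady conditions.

Q ≈ 174 W

For a radial system each layer contributes R = ln(r_out/r_in)/(2πkL); films add R = 1/(hA).
R_inner film = 1/(h_i·2πr₁L) = 1/(1240×2π×0.023×14.4) = 3.875×10^-4 K/W
R_stainless steel pipe wall = ln(25.9/23)/(2π×16.7×14.4) = 7.859×10^-5 K/W
R_cork board = ln(95.9/25.9)/(2π×0.048×14.4) = 0.3014 K/W
R_outer film = 1/(h_o·2πr_oL) = 1/(13×2π×0.0959×14.4) = 0.008865 K/W
R_total = 0.3108 K/W
Q = ΔT/R_total = 54/0.3108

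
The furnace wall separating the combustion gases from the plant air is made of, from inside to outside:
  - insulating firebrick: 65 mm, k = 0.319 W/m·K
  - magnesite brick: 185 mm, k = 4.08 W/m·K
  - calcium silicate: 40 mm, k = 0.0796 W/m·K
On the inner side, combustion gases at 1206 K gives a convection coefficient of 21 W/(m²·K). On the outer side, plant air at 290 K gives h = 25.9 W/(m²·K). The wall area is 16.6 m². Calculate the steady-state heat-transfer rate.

Q ≈ 18100 W

Model the wall as resistances in series:
R_inner film = 1/(h_i·A) = 1/(21×16.6) = 0.002869 K/W
R_insulating firebrick = L/(kA) = 0.065/(0.319×16.6) = 0.01227 K/W
R_magnesite brick = L/(kA) = 0.185/(4.08×16.6) = 0.002732 K/W
R_calcium silicate = L/(kA) = 0.04/(0.0796×16.6) = 0.03027 K/W
R_outer film = 1/(h_o·A) = 1/(25.9×16.6) = 0.002326 K/W
R_total = 0.05047 K/W
Q = ΔT / R_total = 916 / 0.05047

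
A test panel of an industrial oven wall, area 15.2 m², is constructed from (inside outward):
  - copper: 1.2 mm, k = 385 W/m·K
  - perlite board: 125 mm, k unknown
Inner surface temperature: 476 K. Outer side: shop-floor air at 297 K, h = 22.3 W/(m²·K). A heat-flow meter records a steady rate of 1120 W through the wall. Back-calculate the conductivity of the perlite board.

k ≈ 0.0524 W/(m·K)

Using the resistance-network approach (series):
R_copper = L/(kA) = 0.0012/(385×15.2) = 2.051×10^-7 K/W
R_outer film = 1/(h_o·A) = 1/(22.3×15.2) = 0.00295 K/W
Sum of known resistances R_other = 0.00295 K/W
Total R = ΔT/Q = 179/1120 = 0.1598 K/W
R_perlite board = R_total − R_other = 0.1569 K/W
k = L/(R·A) = 0.125/(0.1569×15.2)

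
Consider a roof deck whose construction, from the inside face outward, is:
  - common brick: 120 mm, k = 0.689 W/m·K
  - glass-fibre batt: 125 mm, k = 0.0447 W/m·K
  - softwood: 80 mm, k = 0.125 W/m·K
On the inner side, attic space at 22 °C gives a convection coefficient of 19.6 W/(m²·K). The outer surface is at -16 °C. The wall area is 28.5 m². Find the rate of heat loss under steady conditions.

Series thermal resistances:
R_inner film = 1/(h_i·A) = 1/(19.6×28.5) = 0.00179 K/W
R_common brick = L/(kA) = 0.12/(0.689×28.5) = 0.006111 K/W
R_glass-fibre batt = L/(kA) = 0.125/(0.0447×28.5) = 0.09812 K/W
R_softwood = L/(kA) = 0.08/(0.125×28.5) = 0.02246 K/W
R_total = 0.1285 K/W
Q = ΔT / R_total = 38 / 0.1285

Q ≈ 296 W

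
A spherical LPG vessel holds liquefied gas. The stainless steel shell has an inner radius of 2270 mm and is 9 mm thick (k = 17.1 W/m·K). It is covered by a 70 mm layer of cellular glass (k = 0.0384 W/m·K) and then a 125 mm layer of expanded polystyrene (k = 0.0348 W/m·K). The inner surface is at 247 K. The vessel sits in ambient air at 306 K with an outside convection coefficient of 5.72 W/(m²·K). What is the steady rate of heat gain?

Radial (spherical) resistances in series:
R_stainless steel shell = (1/2.27 − 1/2.279)/(4π×17.1) = 8.096×10^-6 K/W
R_cellular glass = (1/2.279 − 1/2.349)/(4π×0.0384) = 0.0271 K/W
R_expanded polystyrene = (1/2.349 − 1/2.474)/(4π×0.0348) = 0.04919 K/W
R_outer film = 1/(h·4πr_o²) = 1/(5.72×4π×2.474²) = 0.002273 K/W
R_total = 0.07856 K/W
Q = ΔT/R_total = 59/0.07856

Q ≈ 751 W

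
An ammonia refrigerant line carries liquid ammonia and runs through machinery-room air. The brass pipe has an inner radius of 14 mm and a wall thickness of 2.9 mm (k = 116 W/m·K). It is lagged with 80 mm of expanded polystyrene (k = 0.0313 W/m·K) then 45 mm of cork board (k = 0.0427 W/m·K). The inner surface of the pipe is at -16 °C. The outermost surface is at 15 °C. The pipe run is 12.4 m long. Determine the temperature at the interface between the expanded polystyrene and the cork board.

Cylindrical conduction, so R = ln(r₂/r₁)/(2πkL) per layer, in series:
R_brass pipe wall = ln(16.9/14)/(2π×116×12.4) = 2.083×10^-5 K/W
R_expanded polystyrene = ln(96.9/16.9)/(2π×0.0313×12.4) = 0.7161 K/W
R_cork board = ln(141.9/96.9)/(2π×0.0427×12.4) = 0.1147 K/W
R_total = 0.8308 K/W
Q = ΔT/R_total = 31/0.8308
Q = 37.3 W
T_interface = T_inner + Q·ΣR(inner→interface) = -16 + 37.3×0.7161

T ≈ 10.7 °C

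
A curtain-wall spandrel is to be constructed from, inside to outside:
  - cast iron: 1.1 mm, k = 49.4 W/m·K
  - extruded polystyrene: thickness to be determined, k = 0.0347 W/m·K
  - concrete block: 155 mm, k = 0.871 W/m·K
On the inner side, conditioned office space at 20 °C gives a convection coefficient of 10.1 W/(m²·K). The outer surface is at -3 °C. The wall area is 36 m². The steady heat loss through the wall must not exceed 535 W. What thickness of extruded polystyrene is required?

L ≈ 44.1 mm

Series thermal resistances:
R_inner film = 1/(h_i·A) = 1/(10.1×36) = 0.00275 K/W
R_cast iron = L/(kA) = 0.0011/(49.4×36) = 6.185×10^-7 K/W
R_concrete block = L/(kA) = 0.155/(0.871×36) = 0.004943 K/W
Sum of the known resistances R_other = 0.007694 K/W
Required total resistance R_tot = ΔT/Q_allow = 23/535 = 0.04299 K/W
R_extruded polystyrene = R_tot − R_other = 0.0353 K/W
L = R·k·A = 0.0353×0.0347×36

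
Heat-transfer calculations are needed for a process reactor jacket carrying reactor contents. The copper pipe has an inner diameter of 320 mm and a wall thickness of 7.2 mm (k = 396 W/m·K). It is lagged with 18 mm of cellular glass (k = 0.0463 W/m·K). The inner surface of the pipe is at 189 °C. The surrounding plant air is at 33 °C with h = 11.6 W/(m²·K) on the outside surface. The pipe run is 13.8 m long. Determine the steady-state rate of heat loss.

Q ≈ 5060 W

Cylindrical conduction, so R = ln(r₂/r₁)/(2πkL) per layer, in series:
R_copper pipe wall = ln(167.2/160)/(2π×396×13.8) = 1.282×10^-6 K/W
R_cellular glass = ln(185.2/167.2)/(2π×0.0463×13.8) = 0.02547 K/W
R_outer film = 1/(h_o·2πr_oL) = 1/(11.6×2π×0.1852×13.8) = 0.005368 K/W
R_total = 0.03084 K/W
Q = ΔT/R_total = 156/0.03084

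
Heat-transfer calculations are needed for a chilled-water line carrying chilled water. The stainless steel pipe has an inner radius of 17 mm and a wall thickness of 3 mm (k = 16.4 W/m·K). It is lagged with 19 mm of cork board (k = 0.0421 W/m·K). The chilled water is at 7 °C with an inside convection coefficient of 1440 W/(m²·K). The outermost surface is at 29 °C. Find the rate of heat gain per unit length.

Treating each annulus and film as a series resistance:
R_inner film = 1/(h_i·2πr₁L) = 1/(1440×2π×0.017×1) = 0.006501 K/W
R_stainless steel pipe wall = ln(20/17)/(2π×16.4×1) = 0.001577 K/W
R_cork board = ln(39/20)/(2π×0.0421×1) = 2.525 K/W
R_total = 2.533 K/W
Q = ΔT/R_total = 22/2.533

q′ ≈ 8.69 W/m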